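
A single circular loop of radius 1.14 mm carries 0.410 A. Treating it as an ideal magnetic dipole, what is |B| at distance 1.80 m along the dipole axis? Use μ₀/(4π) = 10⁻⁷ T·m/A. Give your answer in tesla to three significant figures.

B ≈ 5.74×10⁻¹⁴ T

Magnetic moment m = IA = Iπa² = (0.410)·π·(0.00114)² = 1.674×10⁻⁶ A·m².
On axis B = (μ₀/4π)·2m/r³.
B = 2·(10⁻⁷)·(1.674×10⁻⁶) / (1.80)³ = 5.741×10⁻¹⁴ T.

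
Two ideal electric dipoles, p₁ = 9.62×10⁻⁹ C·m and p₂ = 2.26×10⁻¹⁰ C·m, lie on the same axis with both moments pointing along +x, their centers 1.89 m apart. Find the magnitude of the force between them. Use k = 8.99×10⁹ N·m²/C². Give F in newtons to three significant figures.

F ≈ 9.19×10⁻⁹ N

On-axis field of dipole 1 at distance r: E = 2kp₁/r³. Force on dipole 2 is F = p₂·dE/dr (gradient along axis).
dE/dr = −6kp₁/r⁴, so |F| = 6kp₁p₂/r⁴ (attractive for aligned moments).
F = 6(8.99×10⁹)(9.62×10⁻⁹)(2.26×10⁻¹⁰)/(1.89)⁴ = 9.191×10⁻⁹ N.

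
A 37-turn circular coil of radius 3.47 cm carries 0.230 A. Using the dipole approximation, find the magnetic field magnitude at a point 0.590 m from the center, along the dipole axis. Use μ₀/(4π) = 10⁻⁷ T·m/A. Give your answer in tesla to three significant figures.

m = NIA = NIπa² = 37·(0.230)·π·(0.0347)² = 0.03219 A·m².
On axis B = (μ₀/4π)·2m/r³.
B = 2·(10⁻⁷)·(0.03219) / (0.590)³ = 3.135×10⁻⁸ T.

B ≈ 3.13×10⁻⁸ T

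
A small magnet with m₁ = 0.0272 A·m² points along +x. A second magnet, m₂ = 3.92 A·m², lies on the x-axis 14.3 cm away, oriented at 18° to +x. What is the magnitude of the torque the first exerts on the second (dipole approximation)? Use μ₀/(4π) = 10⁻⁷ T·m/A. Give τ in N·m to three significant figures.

τ ≈ 2.25×10⁻⁶ N·m

Dipole B is on the axis of dipole A, so B₁ there is axial: B₁ = (μ₀/4π)·2m₁/r³ along +x.
B₁ = 2(10⁻⁷)(0.0272)/(0.143)³ = 1.860×10⁻⁶ T.
τ = m₂ B₁ sinθ.
τ = (3.92)(1.860×10⁻⁶)·sin18° = 2.254×10⁻⁶ N·m.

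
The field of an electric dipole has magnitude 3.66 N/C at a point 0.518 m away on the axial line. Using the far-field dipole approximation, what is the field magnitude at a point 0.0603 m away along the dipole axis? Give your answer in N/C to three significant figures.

E ≈ 2320 N/C

Dipole fields scale as 1/r³ in the far field; the geometry is the same at both points.
E₂ = E₁ · (r₁/r₂)³ = 3.66 · (0.518/0.0603)³.
(r₁/r₂)³ = (8.59)³ = 633.9.
E₂ ≈ 2320 N/C.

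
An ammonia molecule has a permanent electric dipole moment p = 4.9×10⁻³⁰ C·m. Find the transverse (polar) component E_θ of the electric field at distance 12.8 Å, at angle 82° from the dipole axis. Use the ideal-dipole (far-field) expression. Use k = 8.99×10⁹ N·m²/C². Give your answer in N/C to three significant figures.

E_θ ≈ 2.08×10⁷ N/C

For a dipole, E_θ = (kp sinθ)/r³.
kp/r³ = (8.99×10⁹)(4.90×10⁻³⁰)/(1.28×10⁻⁹)³ = 2.101×10⁷ N/C.
E_θ = 2.101×10⁷·sin82° = 2.080×10⁷ N/C.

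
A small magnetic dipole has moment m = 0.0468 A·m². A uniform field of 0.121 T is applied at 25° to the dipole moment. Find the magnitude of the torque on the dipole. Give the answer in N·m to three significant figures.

Torque on a magnetic dipole: τ = mB sinθ.
τ = (0.0468)(0.121)·sin25° = 0.002393 N·m.

τ ≈ 0.00239 N·m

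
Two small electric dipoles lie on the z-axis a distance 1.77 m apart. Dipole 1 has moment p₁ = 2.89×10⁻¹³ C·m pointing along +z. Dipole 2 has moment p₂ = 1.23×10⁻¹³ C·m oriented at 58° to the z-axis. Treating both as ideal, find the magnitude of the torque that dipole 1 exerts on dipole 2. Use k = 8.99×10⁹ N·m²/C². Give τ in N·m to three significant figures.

The second dipole sits on the axis of the first, so the field there is axial: E₁ = 2kp₁/r³ along +z.
E₁ = 2(8.99×10⁹)(2.89×10⁻¹³)/(1.77)³ = 9.371×10⁻⁴ N/C.
Torque on the second dipole: τ = p₂ E₁ sinθ.
τ = (1.23×10⁻¹³)(9.371×10⁻⁴)·sin58° = 9.774×10⁻¹⁷ N·m.

τ ≈ 9.77×10⁻¹⁷ N·m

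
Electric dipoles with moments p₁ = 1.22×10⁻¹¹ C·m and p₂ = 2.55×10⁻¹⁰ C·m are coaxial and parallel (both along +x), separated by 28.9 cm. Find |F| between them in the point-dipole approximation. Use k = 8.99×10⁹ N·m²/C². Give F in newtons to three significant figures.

F ≈ 2.41×10⁻⁸ N

On-axis field of dipole 1 at distance r: E = 2kp₁/r³. Force on dipole 2 is F = p₂·dE/dr (gradient along axis).
dE/dr = −6kp₁/r⁴, so |F| = 6kp₁p₂/r⁴ (attractive for aligned moments).
F = 6(8.99×10⁹)(1.22×10⁻¹¹)(2.55×10⁻¹⁰)/(0.289)⁴ = 2.406×10⁻⁸ N.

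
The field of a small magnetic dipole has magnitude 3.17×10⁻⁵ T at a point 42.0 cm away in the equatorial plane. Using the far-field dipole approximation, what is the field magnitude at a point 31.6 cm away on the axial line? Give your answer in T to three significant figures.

Dipole fields scale as 1/r³ in the far field.
The axial field is twice the equatorial field at the same r, so the geometry factor is 2/1.
B₂ = B₁ · (2/1) · (r₁/r₂)³ = 3.17×10⁻⁵ · 2 · (42.0/31.6)³.
(r₁/r₂)³ = (1.329)³ = 2.348.
B₂ ≈ 1.489×10⁻⁴ T.

B ≈ 1.49×10⁻⁴ T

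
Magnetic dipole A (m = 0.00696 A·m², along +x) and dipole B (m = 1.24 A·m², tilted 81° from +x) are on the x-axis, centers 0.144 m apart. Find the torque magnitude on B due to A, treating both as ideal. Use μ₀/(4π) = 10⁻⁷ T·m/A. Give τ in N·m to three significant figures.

Dipole B is on the axis of dipole A, so B₁ there is axial: B₁ = (μ₀/4π)·2m₁/r³ along +x.
B₁ = 2(10⁻⁷)(0.00696)/(0.144)³ = 4.662×10⁻⁷ T.
τ = m₂ B₁ sinθ.
τ = (1.24)(4.662×10⁻⁷)·sin81° = 5.709×10⁻⁷ N·m.

τ ≈ 5.71×10⁻⁷ N·m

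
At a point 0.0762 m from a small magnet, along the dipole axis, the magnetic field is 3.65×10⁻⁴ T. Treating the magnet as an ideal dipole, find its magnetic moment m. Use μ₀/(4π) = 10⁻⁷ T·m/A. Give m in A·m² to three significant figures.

On axis B = (μ₀/4π)·2m/r³, so m = Br³·4π/(μ₀·2).
m = (3.65×10⁻⁴)·(0.0762)³ / (2·10⁻⁷) = 0.8075 A·m².

m ≈ 0.807 A·m²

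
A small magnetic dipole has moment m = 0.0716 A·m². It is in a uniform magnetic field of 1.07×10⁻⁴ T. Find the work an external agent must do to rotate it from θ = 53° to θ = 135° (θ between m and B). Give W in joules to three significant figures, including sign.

W ≈ 1.00×10⁻⁵ J

W_ext = ΔU = −mB cosθ₂ + mB cosθ₁ = mB(cosθ₁ − cosθ₂).
W = (0.0716)(1.07×10⁻⁴)·(cos53° − cos135°) = (7.661×10⁻⁶)·(+1.3089) = 1.003×10⁻⁵ J.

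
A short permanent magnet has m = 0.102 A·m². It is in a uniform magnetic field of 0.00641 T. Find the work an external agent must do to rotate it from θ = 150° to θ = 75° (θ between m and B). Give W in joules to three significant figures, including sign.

W ≈ -7.35×10⁻⁴ J

W_ext = ΔU = −mB cosθ₂ + mB cosθ₁ = mB(cosθ₁ − cosθ₂).
W = (0.102)(0.00641)·(cos150° − cos75°) = (6.538×10⁻⁴)·(-1.1248) = -7.354×10⁻⁴ J.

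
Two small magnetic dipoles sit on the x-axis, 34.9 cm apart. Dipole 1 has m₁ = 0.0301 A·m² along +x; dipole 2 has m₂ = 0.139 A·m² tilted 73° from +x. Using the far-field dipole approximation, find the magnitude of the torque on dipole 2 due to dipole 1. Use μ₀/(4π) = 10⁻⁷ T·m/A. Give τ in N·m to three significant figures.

Dipole B is on the axis of dipole A, so B₁ there is axial: B₁ = (μ₀/4π)·2m₁/r³ along +x.
B₁ = 2(10⁻⁷)(0.0301)/(0.349)³ = 1.416×10⁻⁷ T.
τ = m₂ B₁ sinθ.
τ = (0.139)(1.416×10⁻⁷)·sin73° = 1.882×10⁻⁸ N·m.

τ ≈ 1.88×10⁻⁸ N·m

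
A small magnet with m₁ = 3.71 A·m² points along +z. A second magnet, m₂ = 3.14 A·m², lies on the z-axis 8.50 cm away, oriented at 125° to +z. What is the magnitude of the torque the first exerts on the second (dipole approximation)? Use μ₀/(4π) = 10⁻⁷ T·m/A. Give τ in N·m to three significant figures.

τ ≈ 0.00311 N·m

Dipole B is on the axis of dipole A, so B₁ there is axial: B₁ = (μ₀/4π)·2m₁/r³ along +z.
B₁ = 2(10⁻⁷)(3.71)/(0.0850)³ = 0.001208 T.
τ = m₂ B₁ sinθ.
τ = (3.14)(0.001208)·sin125° = 0.003108 N·m.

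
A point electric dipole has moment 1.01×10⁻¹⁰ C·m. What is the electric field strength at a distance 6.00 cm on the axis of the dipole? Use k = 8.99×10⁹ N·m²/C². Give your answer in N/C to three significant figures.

On the dipole axis E = 2kp/r³.
E = 2·(8.99×10⁹)(1.01×10⁻¹⁰) / (0.0600)³ = 8407 N/C.

E ≈ 8410 N/C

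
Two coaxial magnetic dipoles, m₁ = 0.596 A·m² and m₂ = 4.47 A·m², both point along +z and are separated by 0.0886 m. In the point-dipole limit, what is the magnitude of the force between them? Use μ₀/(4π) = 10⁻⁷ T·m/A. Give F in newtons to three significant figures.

F ≈ 0.0259 N

On-axis B of dipole 1: B = (μ₀/4π)·2m₁/r³. Force on dipole 2: F = m₂·dB/dr.
dB/dr = −(μ₀/4π)·6m₁/r⁴, so |F| = (μ₀/4π)·6m₁m₂/r⁴.
F = 6(10⁻⁷)(0.596)(4.47)/(0.0886)⁴ = 0.02594 N.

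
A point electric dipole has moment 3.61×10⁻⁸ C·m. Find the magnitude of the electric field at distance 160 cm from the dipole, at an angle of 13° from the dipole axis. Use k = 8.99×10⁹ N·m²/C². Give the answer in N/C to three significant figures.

E ≈ 155 N/C

At angle θ the dipole field magnitude is E = (kp/r³)·√(1 + 3cos²θ).
kp/r³ = (8.99×10⁹)(3.61×10⁻⁸) / (1.60)³ = 79.23 N/C.
√(1 + 3cos²13°) = √(1 + 3·0.9494) = √3.8482 ≈ 1.9617.
E ≈ 79.23 × 1.962 = 155.4 N/C.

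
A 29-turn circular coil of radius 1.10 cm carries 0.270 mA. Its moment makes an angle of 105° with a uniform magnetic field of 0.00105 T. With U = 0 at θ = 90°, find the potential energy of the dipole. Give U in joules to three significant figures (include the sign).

m = NIA = NIπa² = 29·(2.70×10⁻⁴)·π·(0.0110)² = 2.976×10⁻⁶ A·m².
U = −m·B = −mB cosθ.
U = −(2.976×10⁻⁶)(0.00105)·cos105° = 8.088×10⁻¹⁰ J.

U ≈ 8.09×10⁻¹⁰ J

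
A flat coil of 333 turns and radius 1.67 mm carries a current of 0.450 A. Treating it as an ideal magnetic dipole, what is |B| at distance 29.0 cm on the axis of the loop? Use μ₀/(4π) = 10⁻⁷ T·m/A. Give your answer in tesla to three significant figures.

m = NIA = NIπa² = 333·(0.450)·π·(0.00167)² = 0.001313 A·m².
On axis B = (μ₀/4π)·2m/r³.
B = 2·(10⁻⁷)·(0.001313) / (0.290)³ = 1.077×10⁻⁸ T.

B ≈ 1.08×10⁻⁸ T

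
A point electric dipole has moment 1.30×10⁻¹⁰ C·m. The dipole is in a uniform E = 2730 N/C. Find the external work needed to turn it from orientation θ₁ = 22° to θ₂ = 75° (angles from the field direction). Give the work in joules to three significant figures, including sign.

W ≈ 2.37×10⁻⁷ J

W_ext = ΔU = U(θ₂) − U(θ₁) = −pE cosθ₂ − (−pE cosθ₁) = pE(cosθ₁ − cosθ₂).
W = (1.30×10⁻¹⁰)(2730)·(cos22° − cos75°) = (3.549×10⁻⁷)·(+0.6684) = 2.372×10⁻⁷ J.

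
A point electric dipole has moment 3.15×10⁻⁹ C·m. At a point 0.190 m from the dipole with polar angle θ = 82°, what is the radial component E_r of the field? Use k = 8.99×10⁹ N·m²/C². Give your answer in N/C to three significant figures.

For a dipole, E_r = (2kp cosθ)/r³.
kp/r³ = (8.99×10⁹)(3.15×10⁻⁹)/(0.190)³ = 4129 N/C.
E_r = 2·4129·cos82° = 1149 N/C.

E_r ≈ 1150 N/C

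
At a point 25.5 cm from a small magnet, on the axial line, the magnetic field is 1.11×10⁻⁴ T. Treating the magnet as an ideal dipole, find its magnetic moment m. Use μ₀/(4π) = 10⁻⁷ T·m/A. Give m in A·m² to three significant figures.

m ≈ 9.20 A·m²

On axis B = (μ₀/4π)·2m/r³, so m = Br³·4π/(μ₀·2).
m = (1.11×10⁻⁴)·(0.255)³ / (2·10⁻⁷) = 9.203 A·m².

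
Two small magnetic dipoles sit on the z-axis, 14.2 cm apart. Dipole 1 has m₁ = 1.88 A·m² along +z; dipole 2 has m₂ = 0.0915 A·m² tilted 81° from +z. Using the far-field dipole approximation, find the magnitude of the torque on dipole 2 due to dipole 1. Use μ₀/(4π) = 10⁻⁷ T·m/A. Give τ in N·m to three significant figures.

τ ≈ 1.19×10⁻⁵ N·m

Dipole B is on the axis of dipole A, so B₁ there is axial: B₁ = (μ₀/4π)·2m₁/r³ along +z.
B₁ = 2(10⁻⁷)(1.88)/(0.142)³ = 1.313×10⁻⁴ T.
τ = m₂ B₁ sinθ.
τ = (0.0915)(1.313×10⁻⁴)·sin81° = 1.187×10⁻⁵ N·m.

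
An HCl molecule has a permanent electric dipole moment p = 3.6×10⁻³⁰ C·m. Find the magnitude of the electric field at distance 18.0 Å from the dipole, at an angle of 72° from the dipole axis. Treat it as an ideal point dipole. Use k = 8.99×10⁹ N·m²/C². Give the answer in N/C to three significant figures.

At angle θ the dipole field magnitude is E = (kp/r³)·√(1 + 3cos²θ).
kp/r³ = (8.99×10⁹)(3.60×10⁻³⁰) / (1.80×10⁻⁹)³ = 5.549×10⁶ N/C.
√(1 + 3cos²72°) = √(1 + 3·0.0955) = √1.2865 ≈ 1.1342.
E ≈ 5.549×10⁶ × 1.134 = 6.294×10⁶ N/C.

E ≈ 6.29×10⁶ N/C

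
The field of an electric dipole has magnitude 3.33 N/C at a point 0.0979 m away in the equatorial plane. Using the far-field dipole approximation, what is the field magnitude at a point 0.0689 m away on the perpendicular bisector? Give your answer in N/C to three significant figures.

E ≈ 9.55 N/C

Dipole fields scale as 1/r³ in the far field; the geometry is the same at both points.
E₂ = E₁ · (r₁/r₂)³ = 3.33 · (0.0979/0.0689)³.
(r₁/r₂)³ = (1.421)³ = 2.869.
E₂ ≈ 9.553 N/C.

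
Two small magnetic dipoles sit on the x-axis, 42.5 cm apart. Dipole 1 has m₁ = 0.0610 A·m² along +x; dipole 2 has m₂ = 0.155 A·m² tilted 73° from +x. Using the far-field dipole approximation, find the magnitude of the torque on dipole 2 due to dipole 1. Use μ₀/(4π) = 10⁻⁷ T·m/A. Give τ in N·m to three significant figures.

τ ≈ 2.36×10⁻⁸ N·m

Dipole B is on the axis of dipole A, so B₁ there is axial: B₁ = (μ₀/4π)·2m₁/r³ along +x.
B₁ = 2(10⁻⁷)(0.0610)/(0.425)³ = 1.589×10⁻⁷ T.
τ = m₂ B₁ sinθ.
τ = (0.155)(1.589×10⁻⁷)·sin73° = 2.356×10⁻⁸ N·m.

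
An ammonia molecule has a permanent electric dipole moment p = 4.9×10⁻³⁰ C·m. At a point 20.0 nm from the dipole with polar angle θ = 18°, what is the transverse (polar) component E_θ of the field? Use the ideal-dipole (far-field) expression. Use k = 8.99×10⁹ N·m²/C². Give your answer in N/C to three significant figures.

For a dipole, E_θ = (kp sinθ)/r³.
kp/r³ = (8.99×10⁹)(4.90×10⁻³⁰)/(2.00×10⁻⁸)³ = 5506 N/C.
E_θ = 5506·sin18° = 1702 N/C.

E_θ ≈ 1700 N/C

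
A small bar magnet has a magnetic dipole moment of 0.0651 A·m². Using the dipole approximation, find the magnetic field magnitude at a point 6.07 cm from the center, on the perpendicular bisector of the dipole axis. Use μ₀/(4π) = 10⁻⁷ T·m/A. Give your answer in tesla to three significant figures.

B ≈ 2.91×10⁻⁵ T

In the equatorial plane B = (μ₀/4π)·m/r³ (half the axial value).
B = (10⁻⁷)·(0.0651) / (0.0607)³ = 2.911×10⁻⁵ T.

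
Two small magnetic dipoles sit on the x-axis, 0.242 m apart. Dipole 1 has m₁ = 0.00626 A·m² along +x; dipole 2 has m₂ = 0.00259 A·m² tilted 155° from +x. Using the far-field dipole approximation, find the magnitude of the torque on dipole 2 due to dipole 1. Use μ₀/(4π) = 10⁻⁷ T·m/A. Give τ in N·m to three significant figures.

τ ≈ 9.67×10⁻¹¹ N·m

Dipole B is on the axis of dipole A, so B₁ there is axial: B₁ = (μ₀/4π)·2m₁/r³ along +x.
B₁ = 2(10⁻⁷)(0.00626)/(0.242)³ = 8.834×10⁻⁸ T.
τ = m₂ B₁ sinθ.
τ = (0.00259)(8.834×10⁻⁸)·sin155° = 9.670×10⁻¹¹ N·m.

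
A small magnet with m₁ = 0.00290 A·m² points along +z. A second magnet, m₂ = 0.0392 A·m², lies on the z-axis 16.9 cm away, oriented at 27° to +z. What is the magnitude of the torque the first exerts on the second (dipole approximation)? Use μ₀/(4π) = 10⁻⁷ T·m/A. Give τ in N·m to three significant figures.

τ ≈ 2.14×10⁻⁹ N·m

Dipole B is on the axis of dipole A, so B₁ there is axial: B₁ = (μ₀/4π)·2m₁/r³ along +z.
B₁ = 2(10⁻⁷)(0.00290)/(0.169)³ = 1.202×10⁻⁷ T.
τ = m₂ B₁ sinθ.
τ = (0.0392)(1.202×10⁻⁷)·sin27° = 2.138×10⁻⁹ N·m.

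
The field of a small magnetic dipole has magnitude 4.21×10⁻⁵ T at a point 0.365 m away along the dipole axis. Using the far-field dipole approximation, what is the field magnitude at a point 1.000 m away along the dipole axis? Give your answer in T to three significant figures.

Dipole fields scale as 1/r³ in the far field; the geometry is the same at both points.
B₂ = B₁ · (r₁/r₂)³ = 4.21×10⁻⁵ · (0.365/1.000)³.
(r₁/r₂)³ = (0.365)³ = 0.04863.
B₂ ≈ 2.047×10⁻⁶ T.

B ≈ 2.05×10⁻⁶ T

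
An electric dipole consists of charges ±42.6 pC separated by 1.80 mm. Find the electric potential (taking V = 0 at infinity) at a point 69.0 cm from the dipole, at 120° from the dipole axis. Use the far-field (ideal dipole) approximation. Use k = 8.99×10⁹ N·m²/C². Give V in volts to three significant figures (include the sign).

V ≈ -7.24×10⁻⁴ V

Dipole moment p = qd = (4.26×10⁻¹¹ C)(0.00180 m) = 7.668×10⁻¹⁴ C·m.
The dipole potential is V = kp cosθ / r².
V = (8.99×10⁹)(7.668×10⁻¹⁴)·cos120° / (0.690)² = -7.240×10⁻⁴ V.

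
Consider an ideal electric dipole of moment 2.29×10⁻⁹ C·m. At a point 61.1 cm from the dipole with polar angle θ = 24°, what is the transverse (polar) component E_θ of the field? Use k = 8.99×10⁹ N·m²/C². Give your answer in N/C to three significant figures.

E_θ ≈ 36.7 N/C

For a dipole, E_θ = (kp sinθ)/r³.
kp/r³ = (8.99×10⁹)(2.29×10⁻⁹)/(0.611)³ = 90.26 N/C.
E_θ = 90.26·sin24° = 36.71 N/C.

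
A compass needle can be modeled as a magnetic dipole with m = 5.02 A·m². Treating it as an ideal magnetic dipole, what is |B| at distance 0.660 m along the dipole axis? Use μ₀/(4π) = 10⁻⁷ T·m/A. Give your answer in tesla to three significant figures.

On axis B = (μ₀/4π)·2m/r³.
B = 2·(10⁻⁷)·(5.02) / (0.660)³ = 3.492×10⁻⁶ T.

B ≈ 3.49×10⁻⁶ T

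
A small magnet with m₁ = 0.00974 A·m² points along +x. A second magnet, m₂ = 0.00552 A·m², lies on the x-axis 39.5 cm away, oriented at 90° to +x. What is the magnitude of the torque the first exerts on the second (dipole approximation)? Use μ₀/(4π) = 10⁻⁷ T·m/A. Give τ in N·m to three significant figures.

Dipole B is on the axis of dipole A, so B₁ there is axial: B₁ = (μ₀/4π)·2m₁/r³ along +x.
B₁ = 2(10⁻⁷)(0.00974)/(0.395)³ = 3.161×10⁻⁸ T.
τ = m₂ B₁ sinθ.
τ = (0.00552)(3.161×10⁻⁸)·sin90° = 1.745×10⁻¹⁰ N·m.

τ ≈ 1.74×10⁻¹⁰ N·m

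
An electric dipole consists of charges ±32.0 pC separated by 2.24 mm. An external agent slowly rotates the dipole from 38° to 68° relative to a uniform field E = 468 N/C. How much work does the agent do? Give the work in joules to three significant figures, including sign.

Dipole moment p = qd = (3.20×10⁻¹¹ C)(0.00224 m) = 7.168×10⁻¹⁴ C·m.
W_ext = ΔU = U(θ₂) − U(θ₁) = −pE cosθ₂ − (−pE cosθ₁) = pE(cosθ₁ − cosθ₂).
W = (7.168×10⁻¹⁴)(468)·(cos38° − cos68°) = (3.355×10⁻¹¹)·(+0.4134) = 1.387×10⁻¹¹ J.

W ≈ 1.39×10⁻¹¹ J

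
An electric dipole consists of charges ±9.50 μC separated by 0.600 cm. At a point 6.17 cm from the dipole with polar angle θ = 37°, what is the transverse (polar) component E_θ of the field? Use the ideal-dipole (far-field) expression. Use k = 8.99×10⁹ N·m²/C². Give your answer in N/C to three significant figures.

Dipole moment p = qd = (9.50×10⁻⁶ C)(0.00600 m) = 5.70×10⁻⁸ C·m.
For a dipole, E_θ = (kp sinθ)/r³.
kp/r³ = (8.99×10⁹)(5.70×10⁻⁸)/(0.0617)³ = 2.182×10⁶ N/C.
E_θ = 2.182×10⁶·sin37° = 1.313×10⁶ N/C.

E_θ ≈ 1.31×10⁶ N/C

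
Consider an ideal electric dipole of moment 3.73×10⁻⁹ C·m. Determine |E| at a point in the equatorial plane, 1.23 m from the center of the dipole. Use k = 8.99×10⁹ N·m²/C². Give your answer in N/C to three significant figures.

E ≈ 18.0 N/C

In the equatorial plane E = kp/r³.
E = (8.99×10⁹)(3.73×10⁻⁹) / (1.23)³ = 18.02 N/C.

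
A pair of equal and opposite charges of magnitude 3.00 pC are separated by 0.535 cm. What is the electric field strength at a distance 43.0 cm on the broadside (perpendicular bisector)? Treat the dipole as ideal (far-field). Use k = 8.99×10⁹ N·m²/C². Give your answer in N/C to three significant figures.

E ≈ 0.00181 N/C

Dipole moment p = qd = (3.00×10⁻¹² C)(0.00535 m) = 1.605×10⁻¹⁴ C·m.
On the perpendicular bisector E = kp/r³ (half the axial value at the same distance).
E = (8.99×10⁹)(1.605×10⁻¹⁴) / (0.430)³ = 0.001815 N/C.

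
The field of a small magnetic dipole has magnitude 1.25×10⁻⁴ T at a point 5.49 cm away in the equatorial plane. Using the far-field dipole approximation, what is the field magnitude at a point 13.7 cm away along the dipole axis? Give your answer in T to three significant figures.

Dipole fields scale as 1/r³ in the far field.
The axial field is twice the equatorial field at the same r, so the geometry factor is 2/1.
B₂ = B₁ · (2/1) · (r₁/r₂)³ = 1.25×10⁻⁴ · 2 · (5.49/13.7)³.
(r₁/r₂)³ = (0.4007)³ = 0.06435.
B₂ ≈ 1.609×10⁻⁵ T.

B ≈ 1.61×10⁻⁵ T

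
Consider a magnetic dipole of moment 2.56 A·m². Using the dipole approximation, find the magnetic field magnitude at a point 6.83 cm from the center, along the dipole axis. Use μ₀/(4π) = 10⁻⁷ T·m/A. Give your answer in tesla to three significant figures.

On axis B = (μ₀/4π)·2m/r³.
B = 2·(10⁻⁷)·(2.56) / (0.0683)³ = 0.001607 T.

B ≈ 0.00161 T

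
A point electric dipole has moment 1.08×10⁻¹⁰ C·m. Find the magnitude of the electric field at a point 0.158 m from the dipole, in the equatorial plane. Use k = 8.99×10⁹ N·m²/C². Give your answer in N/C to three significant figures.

On the perpendicular bisector E = kp/r³ (half the axial value at the same distance).
E = (8.99×10⁹)(1.08×10⁻¹⁰) / (0.158)³ = 246.2 N/C.

E ≈ 246 N/C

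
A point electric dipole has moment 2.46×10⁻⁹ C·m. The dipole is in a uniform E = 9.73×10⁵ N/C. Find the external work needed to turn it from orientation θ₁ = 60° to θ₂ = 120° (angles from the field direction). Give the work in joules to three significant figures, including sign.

W ≈ 0.00239 J

W_ext = ΔU = U(θ₂) − U(θ₁) = −pE cosθ₂ − (−pE cosθ₁) = pE(cosθ₁ − cosθ₂).
W = (2.46×10⁻⁹)(9.73×10⁵)·(cos60° − cos120°) = (0.002394)·(+1.0000) = 0.002394 J.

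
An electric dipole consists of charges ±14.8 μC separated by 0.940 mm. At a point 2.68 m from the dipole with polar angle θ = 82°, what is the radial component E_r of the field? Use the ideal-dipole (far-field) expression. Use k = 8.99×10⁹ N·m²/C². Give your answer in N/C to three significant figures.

Dipole moment p = qd = (1.48×10⁻⁵ C)(9.40×10⁻⁴ m) = 1.391×10⁻⁸ C·m.
For a dipole, E_r = (2kp cosθ)/r³.
kp/r³ = (8.99×10⁹)(1.391×10⁻⁸)/(2.68)³ = 6.497 N/C.
E_r = 2·6.497·cos82° = 1.808 N/C.

E_r ≈ 1.81 N/C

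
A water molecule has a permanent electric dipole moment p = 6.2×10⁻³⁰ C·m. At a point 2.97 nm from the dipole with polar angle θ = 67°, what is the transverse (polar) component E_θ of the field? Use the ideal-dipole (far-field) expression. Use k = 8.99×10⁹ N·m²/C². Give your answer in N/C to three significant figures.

For a dipole, E_θ = (kp sinθ)/r³.
kp/r³ = (8.99×10⁹)(6.20×10⁻³⁰)/(2.97×10⁻⁹)³ = 2.128×10⁶ N/C.
E_θ = 2.128×10⁶·sin67° = 1.958×10⁶ N/C.

E_θ ≈ 1.96×10⁶ N/C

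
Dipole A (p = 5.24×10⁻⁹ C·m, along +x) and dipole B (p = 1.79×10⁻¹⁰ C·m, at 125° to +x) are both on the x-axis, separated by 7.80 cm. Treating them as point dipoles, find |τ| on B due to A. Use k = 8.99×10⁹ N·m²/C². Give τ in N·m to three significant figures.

τ ≈ 2.91×10⁻⁵ N·m

The second dipole sits on the axis of the first, so the field there is axial: E₁ = 2kp₁/r³ along +x.
E₁ = 2(8.99×10⁹)(5.24×10⁻⁹)/(0.0780)³ = 1.985×10⁵ N/C.
Torque on the second dipole: τ = p₂ E₁ sinθ.
τ = (1.79×10⁻¹⁰)(1.985×10⁵)·sin125° = 2.911×10⁻⁵ N·m.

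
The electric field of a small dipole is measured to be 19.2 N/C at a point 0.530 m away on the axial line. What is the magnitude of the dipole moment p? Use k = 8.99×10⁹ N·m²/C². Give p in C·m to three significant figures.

On axis E = 2kp/r³, so p = Er³/(2k).
p = (19.2)·(0.530)³ / (2·8.99×10⁹) = 1.590×10⁻¹⁰ C·m.

p ≈ 1.59×10⁻¹⁰ C·m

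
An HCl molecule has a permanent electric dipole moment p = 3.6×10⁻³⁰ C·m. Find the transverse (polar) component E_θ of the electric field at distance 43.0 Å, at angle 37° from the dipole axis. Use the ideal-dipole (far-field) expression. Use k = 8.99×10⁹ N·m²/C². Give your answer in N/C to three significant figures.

For a dipole, E_θ = (kp sinθ)/r³.
kp/r³ = (8.99×10⁹)(3.60×10⁻³⁰)/(4.30×10⁻⁹)³ = 4.071×10⁵ N/C.
E_θ = 4.071×10⁵·sin37° = 2.450×10⁵ N/C.

E_θ ≈ 2.45×10⁵ N/C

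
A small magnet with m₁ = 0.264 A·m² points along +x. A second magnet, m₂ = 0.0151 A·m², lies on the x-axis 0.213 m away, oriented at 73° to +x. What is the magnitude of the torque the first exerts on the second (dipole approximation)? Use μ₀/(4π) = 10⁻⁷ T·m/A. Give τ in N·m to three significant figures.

τ ≈ 7.89×10⁻⁸ N·m

Dipole B is on the axis of dipole A, so B₁ there is axial: B₁ = (μ₀/4π)·2m₁/r³ along +x.
B₁ = 2(10⁻⁷)(0.264)/(0.213)³ = 5.464×10⁻⁶ T.
τ = m₂ B₁ sinθ.
τ = (0.0151)(5.464×10⁻⁶)·sin73° = 7.890×10⁻⁸ N·m.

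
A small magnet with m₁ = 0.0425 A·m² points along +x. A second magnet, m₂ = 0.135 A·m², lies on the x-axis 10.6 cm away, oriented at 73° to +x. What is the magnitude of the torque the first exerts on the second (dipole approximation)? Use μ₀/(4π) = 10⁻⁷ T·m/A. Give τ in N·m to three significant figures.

Dipole B is on the axis of dipole A, so B₁ there is axial: B₁ = (μ₀/4π)·2m₁/r³ along +x.
B₁ = 2(10⁻⁷)(0.0425)/(0.106)³ = 7.137×10⁻⁶ T.
τ = m₂ B₁ sinθ.
τ = (0.135)(7.137×10⁻⁶)·sin73° = 9.214×10⁻⁷ N·m.

τ ≈ 9.21×10⁻⁷ N·m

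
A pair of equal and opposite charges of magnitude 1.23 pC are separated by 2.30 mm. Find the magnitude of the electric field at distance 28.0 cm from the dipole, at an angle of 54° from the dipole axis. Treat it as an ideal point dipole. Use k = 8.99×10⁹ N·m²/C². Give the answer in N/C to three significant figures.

Dipole moment p = qd = (1.23×10⁻¹² C)(0.00230 m) = 2.829×10⁻¹⁵ C·m.
At angle θ the dipole field magnitude is E = (kp/r³)·√(1 + 3cos²θ).
kp/r³ = (8.99×10⁹)(2.829×10⁻¹⁵) / (0.280)³ = 0.001159 N/C.
√(1 + 3cos²54°) = √(1 + 3·0.3455) = √2.0365 ≈ 1.4271.
E ≈ 0.001159 × 1.427 = 0.001653 N/C.

E ≈ 0.00165 N/C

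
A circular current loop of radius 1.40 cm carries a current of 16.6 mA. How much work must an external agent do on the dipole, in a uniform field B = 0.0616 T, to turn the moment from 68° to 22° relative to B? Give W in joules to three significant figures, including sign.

Magnetic moment m = IA = Iπa² = (0.0166)·π·(0.0140)² = 1.022×10⁻⁵ A·m².
W_ext = ΔU = −mB cosθ₂ + mB cosθ₁ = mB(cosθ₁ − cosθ₂).
W = (1.022×10⁻⁵)(0.0616)·(cos68° − cos22°) = (6.296×10⁻⁷)·(-0.5526) = -3.479×10⁻⁷ J.

W ≈ -3.48×10⁻⁷ J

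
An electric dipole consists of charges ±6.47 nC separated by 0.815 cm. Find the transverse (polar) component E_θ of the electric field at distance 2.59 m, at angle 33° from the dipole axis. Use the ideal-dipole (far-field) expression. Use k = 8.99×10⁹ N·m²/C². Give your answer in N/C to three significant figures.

Dipole moment p = qd = (6.47×10⁻⁹ C)(0.00815 m) = 5.273×10⁻¹¹ C·m.
For a dipole, E_θ = (kp sinθ)/r³.
kp/r³ = (8.99×10⁹)(5.273×10⁻¹¹)/(2.59)³ = 0.02728 N/C.
E_θ = 0.02728·sin33° = 0.01486 N/C.

E_θ ≈ 0.0149 N/C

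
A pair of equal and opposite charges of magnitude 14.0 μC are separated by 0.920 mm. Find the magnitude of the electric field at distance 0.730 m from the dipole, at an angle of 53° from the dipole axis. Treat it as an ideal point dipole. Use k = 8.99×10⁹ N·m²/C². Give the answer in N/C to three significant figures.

Dipole moment p = qd = (1.40×10⁻⁵ C)(9.20×10⁻⁴ m) = 1.288×10⁻⁸ C·m.
At angle θ the dipole field magnitude is E = (kp/r³)·√(1 + 3cos²θ).
kp/r³ = (8.99×10⁹)(1.288×10⁻⁸) / (0.730)³ = 297.7 N/C.
√(1 + 3cos²53°) = √(1 + 3·0.3622) = √2.0865 ≈ 1.4445.
E ≈ 297.7 × 1.444 = 430.0 N/C.

E ≈ 430 N/C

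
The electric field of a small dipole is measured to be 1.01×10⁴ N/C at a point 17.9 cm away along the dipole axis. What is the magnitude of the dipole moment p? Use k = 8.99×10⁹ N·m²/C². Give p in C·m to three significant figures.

p ≈ 3.22×10⁻⁹ C·m

On axis E = 2kp/r³, so p = Er³/(2k).
p = (1.01×10⁴)·(0.179)³ / (2·8.99×10⁹) = 3.222×10⁻⁹ C·m.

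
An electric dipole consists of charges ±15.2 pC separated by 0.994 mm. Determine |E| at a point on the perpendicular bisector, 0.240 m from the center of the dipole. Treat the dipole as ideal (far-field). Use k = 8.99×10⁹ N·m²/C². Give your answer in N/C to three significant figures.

E ≈ 0.00983 N/C

Dipole moment p = qd = (1.52×10⁻¹¹ C)(9.94×10⁻⁴ m) = 1.511×10⁻¹⁴ C·m.
In the equatorial plane E = kp/r³.
E = (8.99×10⁹)(1.511×10⁻¹⁴) / (0.240)³ = 0.009826 N/C.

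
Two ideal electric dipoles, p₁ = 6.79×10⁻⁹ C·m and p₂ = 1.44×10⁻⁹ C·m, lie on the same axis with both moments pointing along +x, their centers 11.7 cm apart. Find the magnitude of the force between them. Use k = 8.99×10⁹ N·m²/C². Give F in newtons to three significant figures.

On-axis field of dipole 1 at distance r: E = 2kp₁/r³. Force on dipole 2 is F = p₂·dE/dr (gradient along axis).
dE/dr = −6kp₁/r⁴, so |F| = 6kp₁p₂/r⁴ (attractive for aligned moments).
F = 6(8.99×10⁹)(6.79×10⁻⁹)(1.44×10⁻⁹)/(0.117)⁴ = 0.002814 N.

F ≈ 0.00281 N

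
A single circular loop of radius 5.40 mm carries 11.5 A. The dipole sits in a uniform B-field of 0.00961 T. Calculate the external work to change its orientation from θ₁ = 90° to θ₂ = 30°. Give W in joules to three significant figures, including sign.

W ≈ -8.77×10⁻⁶ J

Magnetic moment m = IA = Iπa² = (11.5)·π·(0.00540)² = 0.001054 A·m².
W_ext = ΔU = −mB cosθ₂ + mB cosθ₁ = mB(cosθ₁ − cosθ₂).
W = (0.001054)(0.00961)·(cos90° − cos30°) = (1.013×10⁻⁵)·(-0.8660) = -8.772×10⁻⁶ J.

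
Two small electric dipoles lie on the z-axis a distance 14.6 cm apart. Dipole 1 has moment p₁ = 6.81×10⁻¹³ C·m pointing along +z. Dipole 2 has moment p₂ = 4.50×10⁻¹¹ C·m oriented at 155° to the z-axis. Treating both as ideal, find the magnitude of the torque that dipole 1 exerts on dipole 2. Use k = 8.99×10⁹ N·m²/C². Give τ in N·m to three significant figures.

τ ≈ 7.48×10⁻¹¹ N·m

The second dipole sits on the axis of the first, so the field there is axial: E₁ = 2kp₁/r³ along +z.
E₁ = 2(8.99×10⁹)(6.81×10⁻¹³)/(0.146)³ = 3.934 N/C.
Torque on the second dipole: τ = p₂ E₁ sinθ.
τ = (4.50×10⁻¹¹)(3.934)·sin155° = 7.482×10⁻¹¹ N·m.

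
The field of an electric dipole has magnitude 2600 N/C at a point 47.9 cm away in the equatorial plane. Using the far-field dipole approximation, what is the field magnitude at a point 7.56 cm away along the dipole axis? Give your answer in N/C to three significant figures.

Dipole fields scale as 1/r³ in the far field.
The axial field is twice the equatorial field at the same r, so the geometry factor is 2/1.
E₂ = E₁ · (2/1) · (r₁/r₂)³ = 2600 · 2 · (47.9/7.56)³.
(r₁/r₂)³ = (6.336)³ = 254.4.
E₂ ≈ 1.323×10⁶ N/C.

E ≈ 1.32×10⁶ N/C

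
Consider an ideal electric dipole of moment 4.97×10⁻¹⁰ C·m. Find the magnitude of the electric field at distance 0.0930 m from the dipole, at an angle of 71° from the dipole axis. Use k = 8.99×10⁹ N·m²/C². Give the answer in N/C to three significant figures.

At angle θ the dipole field magnitude is E = (kp/r³)·√(1 + 3cos²θ).
kp/r³ = (8.99×10⁹)(4.97×10⁻¹⁰) / (0.0930)³ = 5555 N/C.
√(1 + 3cos²71°) = √(1 + 3·0.1060) = √1.3180 ≈ 1.1480.
E ≈ 5555 × 1.148 = 6377 N/C.

E ≈ 6380 N/C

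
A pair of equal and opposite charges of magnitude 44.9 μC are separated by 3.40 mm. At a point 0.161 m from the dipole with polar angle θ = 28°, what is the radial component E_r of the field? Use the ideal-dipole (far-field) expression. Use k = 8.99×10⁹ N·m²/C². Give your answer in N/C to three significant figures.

Dipole moment p = qd = (4.49×10⁻⁵ C)(0.00340 m) = 1.527×10⁻⁷ C·m.
For a dipole, E_r = (2kp cosθ)/r³.
kp/r³ = (8.99×10⁹)(1.527×10⁻⁷)/(0.161)³ = 3.289×10⁵ N/C.
E_r = 2·3.289×10⁵·cos28° = 5.809×10⁵ N/C.

E_r ≈ 5.81×10⁵ N/C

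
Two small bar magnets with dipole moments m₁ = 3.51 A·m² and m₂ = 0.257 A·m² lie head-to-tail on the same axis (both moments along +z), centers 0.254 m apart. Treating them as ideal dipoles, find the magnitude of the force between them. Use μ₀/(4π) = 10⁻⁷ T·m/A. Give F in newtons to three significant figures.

F ≈ 1.30×10⁻⁴ N

On-axis B of dipole 1: B = (μ₀/4π)·2m₁/r³. Force on dipole 2: F = m₂·dB/dr.
dB/dr = −(μ₀/4π)·6m₁/r⁴, so |F| = (μ₀/4π)·6m₁m₂/r⁴.
F = 6(10⁻⁷)(3.51)(0.257)/(0.254)⁴ = 1.300×10⁻⁴ N.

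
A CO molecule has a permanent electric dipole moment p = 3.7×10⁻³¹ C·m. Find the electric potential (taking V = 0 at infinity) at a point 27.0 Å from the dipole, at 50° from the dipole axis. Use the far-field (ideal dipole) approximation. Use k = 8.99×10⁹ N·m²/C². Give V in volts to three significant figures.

The dipole potential is V = kp cosθ / r².
V = (8.99×10⁹)(3.70×10⁻³¹)·cos50° / (2.70×10⁻⁹)² = 2.933×10⁻⁴ V.

V ≈ 2.93×10⁻⁴ V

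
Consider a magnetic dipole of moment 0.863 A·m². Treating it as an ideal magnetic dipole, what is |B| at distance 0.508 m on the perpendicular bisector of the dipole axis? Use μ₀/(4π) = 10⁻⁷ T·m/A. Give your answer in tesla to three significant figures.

B ≈ 6.58×10⁻⁷ T

In the equatorial plane B = (μ₀/4π)·m/r³ (half the axial value).
B = (10⁻⁷)·(0.863) / (0.508)³ = 6.583×10⁻⁷ T.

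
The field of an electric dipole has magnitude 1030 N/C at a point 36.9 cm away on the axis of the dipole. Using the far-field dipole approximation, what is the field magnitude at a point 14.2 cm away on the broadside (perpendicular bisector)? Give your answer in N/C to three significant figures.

Dipole fields scale as 1/r³ in the far field.
The axial field is twice the equatorial field at the same r, so the geometry factor is 1/2.
E₂ = E₁ · (1/2) · (r₁/r₂)³ = 1030 · 0.5 · (36.9/14.2)³.
(r₁/r₂)³ = (2.599)³ = 17.55.
E₂ ≈ 9037 N/C.

E ≈ 9040 N/C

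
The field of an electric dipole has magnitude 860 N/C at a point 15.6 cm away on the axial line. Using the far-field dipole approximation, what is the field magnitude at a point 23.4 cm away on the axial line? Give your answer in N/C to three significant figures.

Dipole fields scale as 1/r³ in the far field; the geometry is the same at both points.
E₂ = E₁ · (r₁/r₂)³ = 860 · (15.6/23.4)³.
(r₁/r₂)³ = (0.6667)³ = 0.2963.
E₂ ≈ 254.8 N/C.

E ≈ 255 N/C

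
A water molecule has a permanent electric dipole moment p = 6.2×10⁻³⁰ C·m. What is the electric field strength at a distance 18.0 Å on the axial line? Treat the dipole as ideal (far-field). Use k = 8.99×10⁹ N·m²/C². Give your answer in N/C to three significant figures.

On the dipole axis E = 2kp/r³.
E = 2·(8.99×10⁹)(6.20×10⁻³⁰) / (1.80×10⁻⁹)³ = 1.911×10⁷ N/C.

E ≈ 1.91×10⁷ N/C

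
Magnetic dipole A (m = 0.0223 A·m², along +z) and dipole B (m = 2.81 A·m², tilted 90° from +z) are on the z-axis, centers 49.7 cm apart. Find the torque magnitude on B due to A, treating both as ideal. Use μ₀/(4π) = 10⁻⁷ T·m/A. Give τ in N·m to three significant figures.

Dipole B is on the axis of dipole A, so B₁ there is axial: B₁ = (μ₀/4π)·2m₁/r³ along +z.
B₁ = 2(10⁻⁷)(0.0223)/(0.497)³ = 3.633×10⁻⁸ T.
τ = m₂ B₁ sinθ.
τ = (2.81)(3.633×10⁻⁸)·sin90° = 1.021×10⁻⁷ N·m.

τ ≈ 1.02×10⁻⁷ N·m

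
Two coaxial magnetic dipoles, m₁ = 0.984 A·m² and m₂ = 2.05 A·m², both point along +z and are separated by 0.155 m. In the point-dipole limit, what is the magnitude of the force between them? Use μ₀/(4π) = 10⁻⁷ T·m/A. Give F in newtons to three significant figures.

On-axis B of dipole 1: B = (μ₀/4π)·2m₁/r³. Force on dipole 2: F = m₂·dB/dr.
dB/dr = −(μ₀/4π)·6m₁/r⁴, so |F| = (μ₀/4π)·6m₁m₂/r⁴.
F = 6(10⁻⁷)(0.984)(2.05)/(0.155)⁴ = 0.002097 N.

F ≈ 0.00210 N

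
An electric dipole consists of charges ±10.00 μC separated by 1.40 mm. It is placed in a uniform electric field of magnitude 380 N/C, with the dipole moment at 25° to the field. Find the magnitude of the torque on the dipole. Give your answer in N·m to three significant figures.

Dipole moment p = qd = (1.00×10⁻⁵ C)(0.00140 m) = 1.40×10⁻⁸ C·m.
Torque on an electric dipole: τ = pE sinθ.
τ = (1.40×10⁻⁸)(380)·sin25° = 2.248×10⁻⁶ N·m.

τ ≈ 2.25×10⁻⁶ N·m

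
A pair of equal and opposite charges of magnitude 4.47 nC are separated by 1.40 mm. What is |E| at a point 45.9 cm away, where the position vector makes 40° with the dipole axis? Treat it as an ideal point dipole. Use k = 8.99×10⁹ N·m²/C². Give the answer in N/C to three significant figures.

E ≈ 0.967 N/C

Dipole moment p = qd = (4.47×10⁻⁹ C)(0.00140 m) = 6.258×10⁻¹² C·m.
At angle θ the dipole field magnitude is E = (kp/r³)·√(1 + 3cos²θ).
kp/r³ = (8.99×10⁹)(6.258×10⁻¹²) / (0.459)³ = 0.5818 N/C.
√(1 + 3cos²40°) = √(1 + 3·0.5868) = √2.7605 ≈ 1.6615.
E ≈ 0.5818 × 1.661 = 0.9666 N/C.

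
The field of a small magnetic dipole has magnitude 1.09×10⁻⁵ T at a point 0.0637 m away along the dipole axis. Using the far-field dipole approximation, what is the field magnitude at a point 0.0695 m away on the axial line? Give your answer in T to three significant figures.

Dipole fields scale as 1/r³ in the far field; the geometry is the same at both points.
B₂ = B₁ · (r₁/r₂)³ = 1.09×10⁻⁵ · (0.0637/0.0695)³.
(r₁/r₂)³ = (0.9165)³ = 0.77.
B₂ ≈ 8.392×10⁻⁶ T.

B ≈ 8.39×10⁻⁶ T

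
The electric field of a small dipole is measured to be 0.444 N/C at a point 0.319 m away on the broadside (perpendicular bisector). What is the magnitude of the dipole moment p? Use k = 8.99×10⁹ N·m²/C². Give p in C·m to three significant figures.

p ≈ 1.60×10⁻¹² C·m

In the equatorial plane E = kp/r³, so p = Er³/(k).
p = (0.444)·(0.319)³ / (8.99×10⁹) = 1.603×10⁻¹² C·m.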